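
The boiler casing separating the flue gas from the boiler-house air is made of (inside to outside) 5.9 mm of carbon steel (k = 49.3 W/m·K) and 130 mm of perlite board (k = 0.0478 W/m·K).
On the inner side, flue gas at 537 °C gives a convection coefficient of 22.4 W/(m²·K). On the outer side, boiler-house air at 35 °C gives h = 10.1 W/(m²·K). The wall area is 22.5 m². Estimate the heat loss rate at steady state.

Treating each layer as a thermal resistance in series:
R_inner film = 1/(h_i·A) = 1/(22.4×22.5) = 0.001984 K/W
R_carbon steel = L/(kA) = 0.0059/(49.3×22.5) = 5.319×10^-6 K/W
R_perlite board = L/(kA) = 0.13/(0.0478×22.5) = 0.1209 K/W
R_outer film = 1/(h_o·A) = 1/(10.1×22.5) = 0.0044 K/W
R_total = 0.1273 K/W
Q = ΔT / R_total = 502 / 0.1273

Q ≈ 3940 W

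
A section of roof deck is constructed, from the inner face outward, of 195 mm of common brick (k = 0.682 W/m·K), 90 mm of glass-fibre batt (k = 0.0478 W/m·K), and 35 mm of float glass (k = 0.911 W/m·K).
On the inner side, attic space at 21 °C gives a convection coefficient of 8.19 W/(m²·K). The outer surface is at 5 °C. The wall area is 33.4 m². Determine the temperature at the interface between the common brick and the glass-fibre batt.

Series thermal resistances:
R_inner film = 1/(h_i·A) = 1/(8.19×33.4) = 0.003656 K/W
R_common brick = L/(kA) = 0.195/(0.682×33.4) = 0.008561 K/W
R_glass-fibre batt = L/(kA) = 0.09/(0.0478×33.4) = 0.05637 K/W
R_float glass = L/(kA) = 0.035/(0.911×33.4) = 0.00115 K/W
R_total = 0.06974 K/W;  Q = ΔT/R_total = 16/0.06974 = 229.4 W
T_interface = T_inner − Q·ΣR(inner→interface) = 21 − 229×0.01222

T ≈ 18.2 °C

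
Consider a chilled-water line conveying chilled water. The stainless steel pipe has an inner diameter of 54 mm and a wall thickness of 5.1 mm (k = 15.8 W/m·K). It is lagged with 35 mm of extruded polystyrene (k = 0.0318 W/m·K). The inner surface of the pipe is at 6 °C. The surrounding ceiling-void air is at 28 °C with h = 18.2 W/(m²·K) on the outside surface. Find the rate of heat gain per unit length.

q′ ≈ 5.76 W/m

For a radial system each layer contributes R = ln(r_out/r_in)/(2πkL); films add R = 1/(hA).
R_stainless steel pipe wall = ln(32.1/27)/(2π×15.8×1) = 0.001743 K/W
R_extruded polystyrene = ln(67.1/32.1)/(2π×0.0318×1) = 3.69 K/W
R_outer film = 1/(h_o·2πr_oL) = 1/(18.2×2π×0.0671×1) = 0.1303 K/W
R_total = 3.822 K/W
Q = ΔT/R_total = 22/3.822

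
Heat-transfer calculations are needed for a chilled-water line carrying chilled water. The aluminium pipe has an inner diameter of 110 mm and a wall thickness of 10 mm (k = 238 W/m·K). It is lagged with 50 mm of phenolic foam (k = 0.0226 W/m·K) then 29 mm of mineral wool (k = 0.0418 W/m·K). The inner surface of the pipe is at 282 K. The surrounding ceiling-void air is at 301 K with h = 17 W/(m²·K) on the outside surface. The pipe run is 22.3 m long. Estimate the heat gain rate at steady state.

Q ≈ 85.8 W

Cylindrical conduction, so R = ln(r₂/r₁)/(2πkL) per layer, in series:
R_aluminium pipe wall = ln(65/55)/(2π×238×22.3) = 5.01×10^-6 K/W
R_phenolic foam = ln(115/65)/(2π×0.0226×22.3) = 0.1802 K/W
R_mineral wool = ln(144/115)/(2π×0.0418×22.3) = 0.0384 K/W
R_outer film = 1/(h_o·2πr_oL) = 1/(17×2π×0.144×22.3) = 0.002915 K/W
R_total = 0.2215 K/W
Q = ΔT/R_total = 19/0.2215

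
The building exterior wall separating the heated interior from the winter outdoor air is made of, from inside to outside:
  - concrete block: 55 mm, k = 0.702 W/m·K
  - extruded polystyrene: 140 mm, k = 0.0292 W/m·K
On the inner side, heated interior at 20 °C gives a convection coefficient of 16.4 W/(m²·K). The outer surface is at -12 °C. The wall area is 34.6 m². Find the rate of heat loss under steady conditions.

Q ≈ 224 W

Thermal resistances in series:
R_inner film = 1/(h_i·A) = 1/(16.4×34.6) = 0.001762 K/W
R_concrete block = L/(kA) = 0.055/(0.702×34.6) = 0.002264 K/W
R_extruded polystyrene = L/(kA) = 0.14/(0.0292×34.6) = 0.1386 K/W
R_total = 0.1426 K/W
Q = ΔT / R_total = 32 / 0.1426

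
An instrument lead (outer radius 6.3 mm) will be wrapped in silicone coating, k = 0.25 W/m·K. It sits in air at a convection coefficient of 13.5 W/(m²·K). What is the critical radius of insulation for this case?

r_cr ≈ 18.5 mm

For a cylinder r_cr = k/h = 0.25/13.5
r_cr = 18.5 mm; since the bare radius (6.3 mm) is below r_cr, adding a thin layer of insulation will *increase* heat loss.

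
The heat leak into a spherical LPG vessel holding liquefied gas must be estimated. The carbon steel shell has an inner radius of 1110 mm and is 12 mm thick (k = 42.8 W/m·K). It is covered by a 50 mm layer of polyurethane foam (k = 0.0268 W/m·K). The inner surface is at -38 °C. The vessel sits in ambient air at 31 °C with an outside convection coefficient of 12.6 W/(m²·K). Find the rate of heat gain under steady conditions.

Q ≈ 587 W

Each spherical layer contributes R = (1/r_i − 1/r_o)/(4πk):
R_carbon steel shell = (1/1.11 − 1/1.122)/(4π×42.8) = 1.791×10^-5 K/W
R_polyurethane foam = (1/1.122 − 1/1.172)/(4π×0.0268) = 0.1129 K/W
R_outer film = 1/(h·4πr_o²) = 1/(12.6×4π×1.172²) = 0.004598 K/W
R_total = 0.1175 K/W
Q = ΔT/R_total = 69/0.1175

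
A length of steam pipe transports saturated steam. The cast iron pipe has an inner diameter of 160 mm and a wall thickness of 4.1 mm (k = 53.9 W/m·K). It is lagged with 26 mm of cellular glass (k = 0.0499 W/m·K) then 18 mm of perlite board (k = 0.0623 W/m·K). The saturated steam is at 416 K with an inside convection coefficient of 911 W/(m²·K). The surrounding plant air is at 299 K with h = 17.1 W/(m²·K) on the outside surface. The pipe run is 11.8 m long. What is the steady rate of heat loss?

Cylindrical conduction, so R = ln(r₂/r₁)/(2πkL) per layer, in series:
R_inner film = 1/(h_i·2πr₁L) = 1/(911×2π×0.08×11.8) = 1.851×10^-4 K/W
R_cast iron pipe wall = ln(84.1/80)/(2π×53.9×11.8) = 1.251×10^-5 K/W
R_cellular glass = ln(110.1/84.1)/(2π×0.0499×11.8) = 0.07281 K/W
R_perlite board = ln(128.1/110.1)/(2π×0.0623×11.8) = 0.03278 K/W
R_outer film = 1/(h_o·2πr_oL) = 1/(17.1×2π×0.1281×11.8) = 0.006157 K/W
R_total = 0.1119 K/W
Q = ΔT/R_total = 117/0.1119

Q ≈ 1050 W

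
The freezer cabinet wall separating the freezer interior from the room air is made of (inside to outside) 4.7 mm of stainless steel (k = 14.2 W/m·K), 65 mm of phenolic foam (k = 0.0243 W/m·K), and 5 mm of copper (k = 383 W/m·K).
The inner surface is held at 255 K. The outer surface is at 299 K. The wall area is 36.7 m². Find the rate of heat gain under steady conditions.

Q ≈ 604 W

Treating each layer as a thermal resistance in series:
R_stainless steel = L/(kA) = 0.0047/(14.2×36.7) = 9.019×10^-6 K/W
R_phenolic foam = L/(kA) = 0.065/(0.0243×36.7) = 0.07289 K/W
R_copper = L/(kA) = 0.005/(383×36.7) = 3.557×10^-7 K/W
R_total = 0.07289 K/W
Q = ΔT / R_total = 44 / 0.07289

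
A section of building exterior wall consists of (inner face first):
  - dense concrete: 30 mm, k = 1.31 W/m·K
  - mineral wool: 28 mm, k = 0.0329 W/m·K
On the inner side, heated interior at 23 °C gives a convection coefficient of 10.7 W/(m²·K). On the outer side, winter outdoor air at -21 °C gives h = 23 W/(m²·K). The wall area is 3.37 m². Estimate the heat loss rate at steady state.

Q ≈ 147 W

Series thermal resistances:
R_inner film = 1/(h_i·A) = 1/(10.7×3.37) = 0.02773 K/W
R_dense concrete = L/(kA) = 0.03/(1.31×3.37) = 0.006795 K/W
R_mineral wool = L/(kA) = 0.028/(0.0329×3.37) = 0.2525 K/W
R_outer film = 1/(h_o·A) = 1/(23×3.37) = 0.0129 K/W
R_total = 0.3 K/W
Q = ΔT / R_total = 44 / 0.3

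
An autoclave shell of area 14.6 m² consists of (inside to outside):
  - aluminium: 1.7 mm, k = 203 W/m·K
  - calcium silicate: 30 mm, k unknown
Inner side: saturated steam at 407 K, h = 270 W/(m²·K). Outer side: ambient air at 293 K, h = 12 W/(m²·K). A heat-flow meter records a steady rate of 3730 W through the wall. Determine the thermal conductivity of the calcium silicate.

k ≈ 0.0835 W/(m·K)

Series thermal resistances:
R_inner film = 1/(h_i·A) = 1/(270×14.6) = 2.537×10^-4 K/W
R_aluminium = L/(kA) = 0.0017/(203×14.6) = 5.736×10^-7 K/W
R_outer film = 1/(h_o·A) = 1/(12×14.6) = 0.005708 K/W
Sum of known resistances R_other = 0.005962 K/W
Total R = ΔT/Q = 114/3730 = 0.03056 K/W
R_calcium silicate = R_total − R_other = 0.0246 K/W
k = L/(R·A) = 0.03/(0.0246×14.6)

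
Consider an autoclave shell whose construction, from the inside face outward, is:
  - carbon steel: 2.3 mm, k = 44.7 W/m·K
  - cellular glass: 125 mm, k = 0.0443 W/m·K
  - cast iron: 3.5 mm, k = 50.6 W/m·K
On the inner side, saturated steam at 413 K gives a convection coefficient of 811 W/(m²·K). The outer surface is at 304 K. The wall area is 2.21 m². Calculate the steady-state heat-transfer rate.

Using the resistance-network approach (series):
R_inner film = 1/(h_i·A) = 1/(811×2.21) = 5.579×10^-4 K/W
R_carbon steel = L/(kA) = 0.0023/(44.7×2.21) = 2.328×10^-5 K/W
R_cellular glass = L/(kA) = 0.125/(0.0443×2.21) = 1.277 K/W
R_cast iron = L/(kA) = 0.0035/(50.6×2.21) = 3.13×10^-5 K/W
R_total = 1.277 K/W
Q = ΔT / R_total = 109 / 1.277

Q ≈ 85.3 W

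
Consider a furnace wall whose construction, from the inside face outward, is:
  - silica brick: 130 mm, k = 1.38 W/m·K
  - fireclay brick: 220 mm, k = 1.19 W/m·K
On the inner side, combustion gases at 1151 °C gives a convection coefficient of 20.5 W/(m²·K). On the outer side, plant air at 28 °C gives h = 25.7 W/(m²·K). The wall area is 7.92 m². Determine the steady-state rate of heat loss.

Q ≈ 24300 W

Series thermal resistances:
R_inner film = 1/(h_i·A) = 1/(20.5×7.92) = 0.006159 K/W
R_silica brick = L/(kA) = 0.13/(1.38×7.92) = 0.01189 K/W
R_fireclay brick = L/(kA) = 0.22/(1.19×7.92) = 0.02334 K/W
R_outer film = 1/(h_o·A) = 1/(25.7×7.92) = 0.004913 K/W
R_total = 0.04631 K/W
Q = ΔT / R_total = 1123 / 0.04631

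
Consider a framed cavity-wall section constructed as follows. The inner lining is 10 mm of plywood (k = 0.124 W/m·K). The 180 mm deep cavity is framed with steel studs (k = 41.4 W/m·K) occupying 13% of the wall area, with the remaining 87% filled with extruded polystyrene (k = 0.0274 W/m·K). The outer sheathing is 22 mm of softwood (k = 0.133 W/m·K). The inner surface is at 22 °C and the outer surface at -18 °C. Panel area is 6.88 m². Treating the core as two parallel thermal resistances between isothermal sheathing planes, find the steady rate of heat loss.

Q ≈ 985 W

Sheathing layers in series; stud and cavity paths in parallel between them.
R_inner = 0.01/(0.124×6.88) = 0.01172 K/W
R_stud  = 0.18/(41.4×0.13×6.88) = 0.004861 K/W
R_cav   = 0.18/(0.0274×0.87×6.88) = 1.098 K/W
1/R_core = 1/R_stud + 1/R_cav → R_core = 0.00484 K/W
R_outer = 0.022/(0.133×6.88) = 0.02404 K/W
R_total = 0.0406 K/W
Q = ΔT/R_total = 40/0.0406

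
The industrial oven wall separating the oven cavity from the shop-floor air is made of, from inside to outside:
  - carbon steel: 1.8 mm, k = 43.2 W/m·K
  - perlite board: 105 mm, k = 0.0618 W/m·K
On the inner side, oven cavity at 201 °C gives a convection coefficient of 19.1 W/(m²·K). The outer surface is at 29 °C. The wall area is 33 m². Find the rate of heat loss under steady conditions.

Q ≈ 3240 W

Using the resistance-network approach (series):
R_inner film = 1/(h_i·A) = 1/(19.1×33) = 0.001587 K/W
R_carbon steel = L/(kA) = 0.0018/(43.2×33) = 1.263×10^-6 K/W
R_perlite board = L/(kA) = 0.105/(0.0618×33) = 0.05149 K/W
R_total = 0.05307 K/W
Q = ΔT / R_total = 172 / 0.05307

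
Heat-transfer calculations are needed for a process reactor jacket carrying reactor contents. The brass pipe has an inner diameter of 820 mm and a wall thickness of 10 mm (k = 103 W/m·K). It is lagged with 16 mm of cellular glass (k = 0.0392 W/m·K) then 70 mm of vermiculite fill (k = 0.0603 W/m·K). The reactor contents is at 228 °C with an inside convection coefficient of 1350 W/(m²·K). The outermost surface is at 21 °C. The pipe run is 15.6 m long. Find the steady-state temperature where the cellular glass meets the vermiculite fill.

T ≈ 170 °C

For a radial system each layer contributes R = ln(r_out/r_in)/(2πkL); films add R = 1/(hA).
R_inner film = 1/(h_i·2πr₁L) = 1/(1350×2π×0.41×15.6) = 1.843×10^-5 K/W
R_brass pipe wall = ln(420/410)/(2π×103×15.6) = 2.387×10^-6 K/W
R_cellular glass = ln(436/420)/(2π×0.0392×15.6) = 0.009731 K/W
R_vermiculite fill = ln(506/436)/(2π×0.0603×15.6) = 0.02519 K/W
R_total = 0.03494 K/W
Q = ΔT/R_total = 207/0.03494
Q = 5920 W
T_interface = T_inner − Q·ΣR(inner→interface) = 228 − 5920×0.009751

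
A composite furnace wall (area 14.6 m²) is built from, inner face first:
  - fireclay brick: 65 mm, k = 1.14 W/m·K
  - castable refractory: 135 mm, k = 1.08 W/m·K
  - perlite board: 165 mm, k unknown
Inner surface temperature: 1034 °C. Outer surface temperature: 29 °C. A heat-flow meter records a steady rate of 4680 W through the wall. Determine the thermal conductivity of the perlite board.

k ≈ 0.0559 W/(m·K)

Thermal resistances in series:
R_fireclay brick = L/(kA) = 0.065/(1.14×14.6) = 0.003905 K/W
R_castable refractory = L/(kA) = 0.135/(1.08×14.6) = 0.008562 K/W
Sum of known resistances R_other = 0.01247 K/W
Total R = ΔT/Q = 1005/4680 = 0.2147 K/W
R_perlite board = R_total − R_other = 0.2023 K/W
k = L/(R·A) = 0.165/(0.2023×14.6)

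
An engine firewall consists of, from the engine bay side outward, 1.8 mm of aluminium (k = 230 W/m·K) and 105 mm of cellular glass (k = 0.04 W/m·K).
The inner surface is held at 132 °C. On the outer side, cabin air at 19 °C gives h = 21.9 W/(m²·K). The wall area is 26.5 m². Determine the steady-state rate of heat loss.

Q ≈ 1120 W

Using the resistance-network approach (series):
R_aluminium = L/(kA) = 0.0018/(230×26.5) = 2.953×10^-7 K/W
R_cellular glass = L/(kA) = 0.105/(0.04×26.5) = 0.09906 K/W
R_outer film = 1/(h_o·A) = 1/(21.9×26.5) = 0.001723 K/W
R_total = 0.1008 K/W
Q = ΔT / R_total = 113 / 0.1008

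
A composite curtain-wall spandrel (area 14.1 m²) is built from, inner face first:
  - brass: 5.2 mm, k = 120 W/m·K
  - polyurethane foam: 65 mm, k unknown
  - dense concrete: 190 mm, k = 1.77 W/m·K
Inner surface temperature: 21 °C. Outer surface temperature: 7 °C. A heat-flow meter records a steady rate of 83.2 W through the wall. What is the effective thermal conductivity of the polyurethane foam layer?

Series thermal resistances:
R_brass = L/(kA) = 0.0052/(120×14.1) = 3.073×10^-6 K/W
R_dense concrete = L/(kA) = 0.19/(1.77×14.1) = 0.007613 K/W
Sum of known resistances R_other = 0.007616 K/W
Total R = ΔT/Q = 14/83.2 = 0.1683 K/W
R_polyurethane foam = R_total − R_other = 0.1607 K/W
k = L/(R·A) = 0.065/(0.1607×14.1)

k ≈ 0.0287 W/(m·K)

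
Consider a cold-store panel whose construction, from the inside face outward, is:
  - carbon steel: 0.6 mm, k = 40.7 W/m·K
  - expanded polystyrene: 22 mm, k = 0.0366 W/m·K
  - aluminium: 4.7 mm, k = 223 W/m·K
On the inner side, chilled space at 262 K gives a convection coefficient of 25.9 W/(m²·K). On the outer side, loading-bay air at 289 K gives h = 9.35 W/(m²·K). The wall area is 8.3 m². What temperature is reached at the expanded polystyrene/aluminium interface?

T ≈ 285 K

Using the resistance-network approach (series):
R_inner film = 1/(h_i·A) = 1/(25.9×8.3) = 0.004652 K/W
R_carbon steel = L/(kA) = 0.0006/(40.7×8.3) = 1.776×10^-6 K/W
R_expanded polystyrene = L/(kA) = 0.022/(0.0366×8.3) = 0.07242 K/W
R_aluminium = L/(kA) = 0.0047/(223×8.3) = 2.539×10^-6 K/W
R_outer film = 1/(h_o·A) = 1/(9.35×8.3) = 0.01289 K/W
R_total = 0.08996 K/W;  Q = ΔT/R_total = 27/0.08996 = 300.1 W
T_interface = T_inner + Q·ΣR(inner→interface) = 262 + 300×0.07707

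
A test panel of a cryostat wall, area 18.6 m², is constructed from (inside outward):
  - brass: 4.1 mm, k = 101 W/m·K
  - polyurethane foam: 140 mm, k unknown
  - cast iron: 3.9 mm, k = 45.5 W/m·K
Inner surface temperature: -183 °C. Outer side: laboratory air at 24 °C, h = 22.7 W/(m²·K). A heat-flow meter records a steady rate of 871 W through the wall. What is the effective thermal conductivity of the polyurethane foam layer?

k ≈ 0.032 W/(m·K)

Using the resistance-network approach (series):
R_brass = L/(kA) = 0.0041/(101×18.6) = 2.182×10^-6 K/W
R_cast iron = L/(kA) = 0.0039/(45.5×18.6) = 4.608×10^-6 K/W
R_outer film = 1/(h_o·A) = 1/(22.7×18.6) = 0.002368 K/W
Sum of known resistances R_other = 0.002375 K/W
Total R = ΔT/Q = 207/871 = 0.2377 K/W
R_polyurethane foam = R_total − R_other = 0.2353 K/W
k = L/(R·A) = 0.14/(0.2353×18.6)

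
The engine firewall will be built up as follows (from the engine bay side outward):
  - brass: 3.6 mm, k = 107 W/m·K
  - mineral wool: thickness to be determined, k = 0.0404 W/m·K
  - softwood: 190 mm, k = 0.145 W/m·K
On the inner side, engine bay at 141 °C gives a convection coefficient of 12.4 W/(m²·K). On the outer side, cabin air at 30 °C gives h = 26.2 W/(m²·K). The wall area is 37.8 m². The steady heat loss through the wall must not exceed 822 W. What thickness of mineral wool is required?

Treating each layer as a thermal resistance in series:
R_inner film = 1/(h_i·A) = 1/(12.4×37.8) = 0.002133 K/W
R_brass = L/(kA) = 0.0036/(107×37.8) = 8.901×10^-7 K/W
R_softwood = L/(kA) = 0.19/(0.145×37.8) = 0.03467 K/W
R_outer film = 1/(h_o·A) = 1/(26.2×37.8) = 0.00101 K/W
Sum of the known resistances R_other = 0.03781 K/W
Required total resistance R_tot = ΔT/Q_allow = 111/822 = 0.135 K/W
R_mineral wool = R_tot − R_other = 0.09723 K/W
L = R·k·A = 0.09723×0.0404×37.8

L ≈ 148 mm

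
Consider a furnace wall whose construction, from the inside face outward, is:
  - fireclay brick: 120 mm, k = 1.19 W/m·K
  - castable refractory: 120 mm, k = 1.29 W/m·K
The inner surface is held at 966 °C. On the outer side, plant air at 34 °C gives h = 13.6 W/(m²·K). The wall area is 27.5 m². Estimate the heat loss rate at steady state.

Q ≈ 95900 W

Using the resistance-network approach (series):
R_fireclay brick = L/(kA) = 0.12/(1.19×27.5) = 0.003667 K/W
R_castable refractory = L/(kA) = 0.12/(1.29×27.5) = 0.003383 K/W
R_outer film = 1/(h_o·A) = 1/(13.6×27.5) = 0.002674 K/W
R_total = 0.009723 K/W
Q = ΔT / R_total = 932 / 0.009723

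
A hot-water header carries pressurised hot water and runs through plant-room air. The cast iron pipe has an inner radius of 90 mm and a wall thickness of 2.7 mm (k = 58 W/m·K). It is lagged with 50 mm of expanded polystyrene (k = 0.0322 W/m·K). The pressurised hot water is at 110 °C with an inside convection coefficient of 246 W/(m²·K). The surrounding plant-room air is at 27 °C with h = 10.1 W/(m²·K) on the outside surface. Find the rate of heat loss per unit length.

q′ ≈ 36.9 W/m

Per-layer cylindrical resistances, series-summed:
R_inner film = 1/(h_i·2πr₁L) = 1/(246×2π×0.09×1) = 0.007189 K/W
R_cast iron pipe wall = ln(92.7/90)/(2π×58×1) = 8.111×10^-5 K/W
R_expanded polystyrene = ln(142.7/92.7)/(2π×0.0322×1) = 2.132 K/W
R_outer film = 1/(h_o·2πr_oL) = 1/(10.1×2π×0.1427×1) = 0.1104 K/W
R_total = 2.25 K/W
Q = ΔT/R_total = 83/2.25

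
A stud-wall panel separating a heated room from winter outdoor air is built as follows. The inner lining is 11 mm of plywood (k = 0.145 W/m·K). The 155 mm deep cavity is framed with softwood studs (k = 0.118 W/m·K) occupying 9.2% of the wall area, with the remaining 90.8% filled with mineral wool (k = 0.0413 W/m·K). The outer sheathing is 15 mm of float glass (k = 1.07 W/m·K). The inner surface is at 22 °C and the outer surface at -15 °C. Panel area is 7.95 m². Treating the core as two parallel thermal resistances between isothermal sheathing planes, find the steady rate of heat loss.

Q ≈ 89.3 W

Sheathing layers in series; stud and cavity paths in parallel between them.
R_inner = 0.011/(0.145×7.95) = 0.009542 K/W
R_stud  = 0.155/(0.118×0.092×7.95) = 1.796 K/W
R_cav   = 0.155/(0.0413×0.908×7.95) = 0.5199 K/W
1/R_core = 1/R_stud + 1/R_cav → R_core = 0.4032 K/W
R_outer = 0.015/(1.07×7.95) = 0.001763 K/W
R_total = 0.4145 K/W
Q = ΔT/R_total = 37/0.4145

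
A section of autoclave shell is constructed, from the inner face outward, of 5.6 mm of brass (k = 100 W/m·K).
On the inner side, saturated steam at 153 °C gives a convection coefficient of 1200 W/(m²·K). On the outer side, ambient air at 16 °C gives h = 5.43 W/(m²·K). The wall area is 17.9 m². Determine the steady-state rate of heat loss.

Thermal resistances in series:
R_inner film = 1/(h_i·A) = 1/(1200×17.9) = 4.655×10^-5 K/W
R_brass = L/(kA) = 0.0056/(100×17.9) = 3.128×10^-6 K/W
R_outer film = 1/(h_o·A) = 1/(5.43×17.9) = 0.01029 K/W
R_total = 0.01034 K/W
Q = ΔT / R_total = 137 / 0.01034

Q ≈ 13300 W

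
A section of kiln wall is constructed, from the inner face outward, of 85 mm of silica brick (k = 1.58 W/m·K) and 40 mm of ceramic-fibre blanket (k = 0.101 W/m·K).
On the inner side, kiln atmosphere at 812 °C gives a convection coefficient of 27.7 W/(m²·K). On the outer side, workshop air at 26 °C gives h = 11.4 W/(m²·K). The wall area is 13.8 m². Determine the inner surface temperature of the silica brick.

Model the wall as resistances in series:
R_inner film = 1/(h_i·A) = 1/(27.7×13.8) = 0.002616 K/W
R_silica brick = L/(kA) = 0.085/(1.58×13.8) = 0.003898 K/W
R_ceramic-fibre blanket = L/(kA) = 0.04/(0.101×13.8) = 0.0287 K/W
R_outer film = 1/(h_o·A) = 1/(11.4×13.8) = 0.006356 K/W
R_total = 0.04157 K/W;  Q = ΔT/R_total = 786/0.04157 = 18910 W
T_interface = T_inner − Q·ΣR(inner→interface) = 812 − 18900×0.002616

T ≈ 763 °C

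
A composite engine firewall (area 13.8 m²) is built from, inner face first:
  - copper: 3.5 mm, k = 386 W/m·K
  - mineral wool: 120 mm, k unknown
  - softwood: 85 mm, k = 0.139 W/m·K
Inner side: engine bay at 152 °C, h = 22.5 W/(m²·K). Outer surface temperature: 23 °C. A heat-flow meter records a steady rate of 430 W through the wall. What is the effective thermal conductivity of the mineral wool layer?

Series thermal resistances:
R_inner film = 1/(h_i·A) = 1/(22.5×13.8) = 0.003221 K/W
R_copper = L/(kA) = 0.0035/(386×13.8) = 6.571×10^-7 K/W
R_softwood = L/(kA) = 0.085/(0.139×13.8) = 0.04431 K/W
Sum of known resistances R_other = 0.04753 K/W
Total R = ΔT/Q = 129/430 = 0.3 K/W
R_mineral wool = R_total − R_other = 0.2525 K/W
k = L/(R·A) = 0.12/(0.2525×13.8)

k ≈ 0.0344 W/(m·K)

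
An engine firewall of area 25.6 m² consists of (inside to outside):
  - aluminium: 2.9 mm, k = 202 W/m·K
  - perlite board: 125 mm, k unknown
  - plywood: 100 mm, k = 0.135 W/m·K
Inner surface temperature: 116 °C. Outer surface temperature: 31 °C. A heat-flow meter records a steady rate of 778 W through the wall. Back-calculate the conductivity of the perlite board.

Using the resistance-network approach (series):
R_aluminium = L/(kA) = 0.0029/(202×25.6) = 5.608×10^-7 K/W
R_plywood = L/(kA) = 0.1/(0.135×25.6) = 0.02894 K/W
Sum of known resistances R_other = 0.02894 K/W
Total R = ΔT/Q = 85/778 = 0.1093 K/W
R_perlite board = R_total − R_other = 0.08032 K/W
k = L/(R·A) = 0.125/(0.08032×25.6)

k ≈ 0.0608 W/(m·K)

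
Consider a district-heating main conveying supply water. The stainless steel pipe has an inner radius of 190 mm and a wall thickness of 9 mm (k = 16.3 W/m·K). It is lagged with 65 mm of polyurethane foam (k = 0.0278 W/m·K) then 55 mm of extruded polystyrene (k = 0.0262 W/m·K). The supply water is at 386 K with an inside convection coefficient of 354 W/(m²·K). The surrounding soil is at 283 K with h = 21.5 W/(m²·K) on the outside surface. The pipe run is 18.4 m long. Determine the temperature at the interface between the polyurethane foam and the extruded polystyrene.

Cylindrical conduction, so R = ln(r₂/r₁)/(2πkL) per layer, in series:
R_inner film = 1/(h_i·2πr₁L) = 1/(354×2π×0.19×18.4) = 1.286×10^-4 K/W
R_stainless steel pipe wall = ln(199/190)/(2π×16.3×18.4) = 2.456×10^-5 K/W
R_polyurethane foam = ln(264/199)/(2π×0.0278×18.4) = 0.08794 K/W
R_extruded polystyrene = ln(319/264)/(2π×0.0262×18.4) = 0.06248 K/W
R_outer film = 1/(h_o·2πr_oL) = 1/(21.5×2π×0.319×18.4) = 0.001261 K/W
R_total = 0.1518 K/W
Q = ΔT/R_total = 103/0.1518
Q = 678 W
T_interface = T_inner − Q·ΣR(inner→interface) = 386 − 678×0.0881

T ≈ 326 K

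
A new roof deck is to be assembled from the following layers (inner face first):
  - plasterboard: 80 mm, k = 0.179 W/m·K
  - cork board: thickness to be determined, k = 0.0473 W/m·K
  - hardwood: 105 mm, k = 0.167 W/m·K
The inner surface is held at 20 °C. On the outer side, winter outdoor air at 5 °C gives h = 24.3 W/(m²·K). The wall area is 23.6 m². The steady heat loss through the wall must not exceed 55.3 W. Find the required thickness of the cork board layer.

Using the resistance-network approach (series):
R_plasterboard = L/(kA) = 0.08/(0.179×23.6) = 0.01894 K/W
R_hardwood = L/(kA) = 0.105/(0.167×23.6) = 0.02664 K/W
R_outer film = 1/(h_o·A) = 1/(24.3×23.6) = 0.001744 K/W
Sum of the known resistances R_other = 0.04732 K/W
Required total resistance R_tot = ΔT/Q_allow = 15/55.3 = 0.2712 K/W
R_cork board = R_tot − R_other = 0.2239 K/W
L = R·k·A = 0.2239×0.0473×23.6

L ≈ 250 mm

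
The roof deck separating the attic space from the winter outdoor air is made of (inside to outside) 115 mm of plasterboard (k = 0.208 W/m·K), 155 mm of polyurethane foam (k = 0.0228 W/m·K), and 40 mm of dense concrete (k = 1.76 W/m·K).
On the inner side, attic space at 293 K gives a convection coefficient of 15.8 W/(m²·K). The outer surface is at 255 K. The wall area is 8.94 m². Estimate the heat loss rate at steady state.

Series thermal resistances:
R_inner film = 1/(h_i·A) = 1/(15.8×8.94) = 0.00708 K/W
R_plasterboard = L/(kA) = 0.115/(0.208×8.94) = 0.06184 K/W
R_polyurethane foam = L/(kA) = 0.155/(0.0228×8.94) = 0.7604 K/W
R_dense concrete = L/(kA) = 0.04/(1.76×8.94) = 0.002542 K/W
R_total = 0.8319 K/W
Q = ΔT / R_total = 38 / 0.8319

Q ≈ 45.7 W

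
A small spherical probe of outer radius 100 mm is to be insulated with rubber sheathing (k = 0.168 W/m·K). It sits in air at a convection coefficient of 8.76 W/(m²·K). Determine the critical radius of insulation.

For a sphere r_cr = 2k/h = 2×0.168/8.76
r_cr = 38.4 mm; since the bare radius (100 mm) is above r_cr, any added insulation will reduce heat loss.

r_cr ≈ 38.4 mm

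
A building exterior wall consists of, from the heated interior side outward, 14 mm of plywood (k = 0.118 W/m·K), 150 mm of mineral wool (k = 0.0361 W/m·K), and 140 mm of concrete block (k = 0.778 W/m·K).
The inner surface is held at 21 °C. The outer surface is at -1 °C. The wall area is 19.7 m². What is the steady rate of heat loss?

Q ≈ 97.3 W

Thermal resistances in series:
R_plywood = L/(kA) = 0.014/(0.118×19.7) = 0.006023 K/W
R_mineral wool = L/(kA) = 0.15/(0.0361×19.7) = 0.2109 K/W
R_concrete block = L/(kA) = 0.14/(0.778×19.7) = 0.009134 K/W
R_total = 0.2261 K/W
Q = ΔT / R_total = 22 / 0.2261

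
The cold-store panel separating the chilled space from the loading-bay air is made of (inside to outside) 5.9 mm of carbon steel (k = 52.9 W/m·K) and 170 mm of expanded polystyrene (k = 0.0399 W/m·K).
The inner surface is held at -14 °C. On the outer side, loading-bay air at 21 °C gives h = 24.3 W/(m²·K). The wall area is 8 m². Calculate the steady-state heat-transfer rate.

Q ≈ 65.1 W

Model the wall as resistances in series:
R_carbon steel = L/(kA) = 0.0059/(52.9×8) = 1.394×10^-5 K/W
R_expanded polystyrene = L/(kA) = 0.17/(0.0399×8) = 0.5326 K/W
R_outer film = 1/(h_o·A) = 1/(24.3×8) = 0.005144 K/W
R_total = 0.5377 K/W
Q = ΔT / R_total = 35 / 0.5377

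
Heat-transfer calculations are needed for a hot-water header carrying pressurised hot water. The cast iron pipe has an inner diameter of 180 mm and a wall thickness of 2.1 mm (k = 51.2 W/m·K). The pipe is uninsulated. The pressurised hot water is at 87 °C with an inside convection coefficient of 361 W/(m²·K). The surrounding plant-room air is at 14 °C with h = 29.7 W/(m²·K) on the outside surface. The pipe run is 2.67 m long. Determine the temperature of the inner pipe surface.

Treating each annulus and film as a series resistance:
R_inner film = 1/(h_i·2πr₁L) = 1/(361×2π×0.09×2.67) = 0.001835 K/W
R_cast iron pipe wall = ln(92.1/90)/(2π×51.2×2.67) = 2.685×10^-5 K/W
R_outer film = 1/(h_o·2πr_oL) = 1/(29.7×2π×0.0921×2.67) = 0.02179 K/W
R_total = 0.02365 K/W
Q = ΔT/R_total = 73/0.02365
Q = 3090 W
T_interface = T_inner − Q·ΣR(inner→interface) = 87 − 3090×0.001835

T ≈ 81.3 °C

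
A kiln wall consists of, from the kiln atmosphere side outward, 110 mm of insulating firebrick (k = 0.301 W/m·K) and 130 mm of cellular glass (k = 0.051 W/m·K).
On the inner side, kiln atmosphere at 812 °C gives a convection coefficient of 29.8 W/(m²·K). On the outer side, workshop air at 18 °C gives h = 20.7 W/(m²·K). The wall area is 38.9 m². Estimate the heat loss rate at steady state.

Thermal resistances in series:
R_inner film = 1/(h_i·A) = 1/(29.8×38.9) = 8.626×10^-4 K/W
R_insulating firebrick = L/(kA) = 0.11/(0.301×38.9) = 0.009395 K/W
R_cellular glass = L/(kA) = 0.13/(0.051×38.9) = 0.06553 K/W
R_outer film = 1/(h_o·A) = 1/(20.7×38.9) = 0.001242 K/W
R_total = 0.07703 K/W
Q = ΔT / R_total = 794 / 0.07703

Q ≈ 10300 W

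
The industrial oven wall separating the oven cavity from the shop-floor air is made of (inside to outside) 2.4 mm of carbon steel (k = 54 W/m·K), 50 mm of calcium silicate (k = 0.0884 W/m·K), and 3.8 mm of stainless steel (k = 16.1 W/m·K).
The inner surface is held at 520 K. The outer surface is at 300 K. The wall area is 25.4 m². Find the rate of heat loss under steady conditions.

Treating each layer as a thermal resistance in series:
R_carbon steel = L/(kA) = 0.0024/(54×25.4) = 1.75×10^-6 K/W
R_calcium silicate = L/(kA) = 0.05/(0.0884×25.4) = 0.02227 K/W
R_stainless steel = L/(kA) = 0.0038/(16.1×25.4) = 9.292×10^-6 K/W
R_total = 0.02228 K/W
Q = ΔT / R_total = 220 / 0.02228

Q ≈ 9870 W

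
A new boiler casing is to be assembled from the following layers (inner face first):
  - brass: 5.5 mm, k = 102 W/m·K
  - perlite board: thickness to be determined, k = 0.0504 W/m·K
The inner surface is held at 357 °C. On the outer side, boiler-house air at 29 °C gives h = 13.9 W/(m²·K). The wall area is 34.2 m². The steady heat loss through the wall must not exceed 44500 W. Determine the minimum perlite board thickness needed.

L ≈ 9.08 mm

Treating each layer as a thermal resistance in series:
R_brass = L/(kA) = 0.0055/(102×34.2) = 1.577×10^-6 K/W
R_outer film = 1/(h_o·A) = 1/(13.9×34.2) = 0.002104 K/W
Sum of the known resistances R_other = 0.002105 K/W
Required total resistance R_tot = ΔT/Q_allow = 328/44500 = 0.007371 K/W
R_perlite board = R_tot − R_other = 0.005266 K/W
L = R·k·A = 0.005266×0.0504×34.2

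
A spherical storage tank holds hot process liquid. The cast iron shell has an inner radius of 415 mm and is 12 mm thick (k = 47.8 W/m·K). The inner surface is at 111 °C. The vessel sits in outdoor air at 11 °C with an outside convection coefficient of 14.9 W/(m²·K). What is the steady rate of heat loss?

Radial (spherical) resistances in series:
R_cast iron shell = (1/0.415 − 1/0.427)/(4π×47.8) = 1.127×10^-4 K/W
R_outer film = 1/(h·4πr_o²) = 1/(14.9×4π×0.427²) = 0.02929 K/W
R_total = 0.0294 K/W
Q = ΔT/R_total = 100/0.0294

Q ≈ 3400 W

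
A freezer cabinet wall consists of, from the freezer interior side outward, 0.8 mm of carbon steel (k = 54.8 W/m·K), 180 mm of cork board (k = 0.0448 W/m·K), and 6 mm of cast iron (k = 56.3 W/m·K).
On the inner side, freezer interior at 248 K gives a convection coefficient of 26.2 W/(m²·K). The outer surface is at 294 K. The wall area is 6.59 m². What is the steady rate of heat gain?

Q ≈ 74.7 W

Thermal resistances in series:
R_inner film = 1/(h_i·A) = 1/(26.2×6.59) = 0.005792 K/W
R_carbon steel = L/(kA) = 0.0008/(54.8×6.59) = 2.215×10^-6 K/W
R_cork board = L/(kA) = 0.18/(0.0448×6.59) = 0.6097 K/W
R_cast iron = L/(kA) = 0.006/(56.3×6.59) = 1.617×10^-5 K/W
R_total = 0.6155 K/W
Q = ΔT / R_total = 46 / 0.6155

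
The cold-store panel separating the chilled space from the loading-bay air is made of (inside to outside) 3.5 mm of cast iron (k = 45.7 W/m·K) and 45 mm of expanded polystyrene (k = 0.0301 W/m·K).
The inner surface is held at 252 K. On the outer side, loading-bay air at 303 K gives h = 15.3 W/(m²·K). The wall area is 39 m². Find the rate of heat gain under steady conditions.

Q ≈ 1270 W

Model the wall as resistances in series:
R_cast iron = L/(kA) = 0.0035/(45.7×39) = 1.964×10^-6 K/W
R_expanded polystyrene = L/(kA) = 0.045/(0.0301×39) = 0.03833 K/W
R_outer film = 1/(h_o·A) = 1/(15.3×39) = 0.001676 K/W
R_total = 0.04001 K/W
Q = ΔT / R_total = 51 / 0.04001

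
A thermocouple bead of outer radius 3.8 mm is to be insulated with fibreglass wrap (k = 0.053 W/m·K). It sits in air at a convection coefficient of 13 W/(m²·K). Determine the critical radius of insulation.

r_cr ≈ 8.15 mm

For a sphere r_cr = 2k/h = 2×0.053/13
r_cr = 8.15 mm; since the bare radius (3.8 mm) is below r_cr, adding a thin layer of insulation will *increase* heat loss.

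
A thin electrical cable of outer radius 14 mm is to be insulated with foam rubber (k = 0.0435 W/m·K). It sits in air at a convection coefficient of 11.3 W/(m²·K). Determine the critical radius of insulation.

For a cylinder r_cr = k/h = 0.0435/11.3
r_cr = 3.85 mm; since the bare radius (14 mm) is above r_cr, any added insulation will reduce heat loss.

r_cr ≈ 3.85 mm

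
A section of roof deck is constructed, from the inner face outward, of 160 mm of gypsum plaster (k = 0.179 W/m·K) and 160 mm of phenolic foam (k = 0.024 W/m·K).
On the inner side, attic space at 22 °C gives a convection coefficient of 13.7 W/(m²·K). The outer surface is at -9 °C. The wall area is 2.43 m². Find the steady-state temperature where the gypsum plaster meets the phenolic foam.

T ≈ 18.1 °C

Model the wall as resistances in series:
R_inner film = 1/(h_i·A) = 1/(13.7×2.43) = 0.03004 K/W
R_gypsum plaster = L/(kA) = 0.16/(0.179×2.43) = 0.3678 K/W
R_phenolic foam = L/(kA) = 0.16/(0.024×2.43) = 2.743 K/W
R_total = 3.141 K/W;  Q = ΔT/R_total = 31/3.141 = 9.868 W
T_interface = T_inner − Q·ΣR(inner→interface) = 22 − 9.87×0.3979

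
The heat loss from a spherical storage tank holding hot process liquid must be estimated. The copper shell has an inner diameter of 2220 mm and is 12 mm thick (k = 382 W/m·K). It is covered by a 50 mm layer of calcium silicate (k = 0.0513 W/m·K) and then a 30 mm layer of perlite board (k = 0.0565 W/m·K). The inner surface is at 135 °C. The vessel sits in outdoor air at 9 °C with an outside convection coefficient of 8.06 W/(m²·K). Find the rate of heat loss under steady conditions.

Each spherical layer contributes R = (1/r_i − 1/r_o)/(4πk):
R_copper shell = (1/1.11 − 1/1.122)/(4π×382) = 2.007×10^-6 K/W
R_calcium silicate = (1/1.122 − 1/1.172)/(4π×0.0513) = 0.05898 K/W
R_perlite board = (1/1.172 − 1/1.202)/(4π×0.0565) = 0.02999 K/W
R_outer film = 1/(h·4πr_o²) = 1/(8.06×4π×1.202²) = 0.006834 K/W
R_total = 0.09581 K/W
Q = ΔT/R_total = 126/0.09581

Q ≈ 1320 W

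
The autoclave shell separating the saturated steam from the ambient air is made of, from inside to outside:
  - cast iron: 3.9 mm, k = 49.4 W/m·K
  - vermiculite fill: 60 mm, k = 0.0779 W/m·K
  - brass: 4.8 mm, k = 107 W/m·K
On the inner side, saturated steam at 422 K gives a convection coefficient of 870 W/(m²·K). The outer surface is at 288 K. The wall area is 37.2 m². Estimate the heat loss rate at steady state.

Thermal resistances in series:
R_inner film = 1/(h_i·A) = 1/(870×37.2) = 3.09×10^-5 K/W
R_cast iron = L/(kA) = 0.0039/(49.4×37.2) = 2.122×10^-6 K/W
R_vermiculite fill = L/(kA) = 0.06/(0.0779×37.2) = 0.0207 K/W
R_brass = L/(kA) = 0.0048/(107×37.2) = 1.206×10^-6 K/W
R_total = 0.02074 K/W
Q = ΔT / R_total = 134 / 0.02074

Q ≈ 6460 W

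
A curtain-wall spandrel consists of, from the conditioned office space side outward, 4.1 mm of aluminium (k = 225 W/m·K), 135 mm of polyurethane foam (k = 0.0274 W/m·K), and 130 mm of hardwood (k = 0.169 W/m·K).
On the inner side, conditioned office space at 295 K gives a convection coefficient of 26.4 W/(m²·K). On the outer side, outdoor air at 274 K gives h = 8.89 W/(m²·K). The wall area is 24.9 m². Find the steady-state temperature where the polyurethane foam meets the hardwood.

T ≈ 277 K

Thermal resistances in series:
R_inner film = 1/(h_i·A) = 1/(26.4×24.9) = 0.001521 K/W
R_aluminium = L/(kA) = 0.0041/(225×24.9) = 7.318×10^-7 K/W
R_polyurethane foam = L/(kA) = 0.135/(0.0274×24.9) = 0.1979 K/W
R_hardwood = L/(kA) = 0.13/(0.169×24.9) = 0.03089 K/W
R_outer film = 1/(h_o·A) = 1/(8.89×24.9) = 0.004518 K/W
R_total = 0.2348 K/W;  Q = ΔT/R_total = 21/0.2348 = 89.44 W
T_interface = T_inner − Q·ΣR(inner→interface) = 295 − 89.4×0.1994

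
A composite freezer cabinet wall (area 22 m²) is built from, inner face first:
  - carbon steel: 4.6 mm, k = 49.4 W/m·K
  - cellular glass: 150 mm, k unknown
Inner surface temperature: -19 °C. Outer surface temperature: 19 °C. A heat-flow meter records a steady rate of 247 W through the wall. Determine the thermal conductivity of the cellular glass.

k ≈ 0.0443 W/(m·K)

Thermal resistances in series:
R_carbon steel = L/(kA) = 0.0046/(49.4×22) = 4.233×10^-6 K/W
Sum of known resistances R_other = 4.233×10^-6 K/W
Total R = ΔT/Q = 38/247 = 0.1538 K/W
R_cellular glass = R_total − R_other = 0.1538 K/W
k = L/(R·A) = 0.15/(0.1538×22)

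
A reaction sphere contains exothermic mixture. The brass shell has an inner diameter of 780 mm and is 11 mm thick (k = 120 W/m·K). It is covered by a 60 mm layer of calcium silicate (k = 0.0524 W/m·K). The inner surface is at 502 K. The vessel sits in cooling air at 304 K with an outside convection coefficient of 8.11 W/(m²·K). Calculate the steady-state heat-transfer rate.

Q ≈ 367 W

Spherical conduction: R = (1/r_in − 1/r_out)/(4πk) per layer; series-sum.
R_brass shell = (1/0.39 − 1/0.401)/(4π×120) = 4.664×10^-5 K/W
R_calcium silicate = (1/0.401 − 1/0.461)/(4π×0.0524) = 0.4929 K/W
R_outer film = 1/(h·4πr_o²) = 1/(8.11×4π×0.461²) = 0.04617 K/W
R_total = 0.5391 K/W
Q = ΔT/R_total = 198/0.5391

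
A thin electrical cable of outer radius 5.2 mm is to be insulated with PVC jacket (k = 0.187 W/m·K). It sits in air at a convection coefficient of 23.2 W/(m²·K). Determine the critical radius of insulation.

r_cr ≈ 8.06 mm

For a cylinder r_cr = k/h = 0.187/23.2
r_cr = 8.06 mm; since the bare radius (5.2 mm) is below r_cr, adding a thin layer of insulation will *increase* heat loss.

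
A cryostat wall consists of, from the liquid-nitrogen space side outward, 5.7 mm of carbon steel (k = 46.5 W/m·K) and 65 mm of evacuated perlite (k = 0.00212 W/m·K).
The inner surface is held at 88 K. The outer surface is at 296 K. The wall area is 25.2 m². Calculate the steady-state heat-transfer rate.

Q ≈ 171 W

Thermal resistances in series:
R_carbon steel = L/(kA) = 0.0057/(46.5×25.2) = 4.864×10^-6 K/W
R_evacuated perlite = L/(kA) = 0.065/(0.00212×25.2) = 1.217 K/W
R_total = 1.217 K/W
Q = ΔT / R_total = 208 / 1.217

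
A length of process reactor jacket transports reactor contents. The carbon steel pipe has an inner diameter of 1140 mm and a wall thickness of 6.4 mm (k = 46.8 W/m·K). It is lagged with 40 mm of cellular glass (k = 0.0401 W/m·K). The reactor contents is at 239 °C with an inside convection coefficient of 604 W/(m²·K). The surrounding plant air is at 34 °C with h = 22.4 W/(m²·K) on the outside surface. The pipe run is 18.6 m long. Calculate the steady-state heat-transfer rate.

Radial resistances (cylindrical: R_cond = ln(r_o/r_i)/(2πkL), R_conv = 1/(h·2πrL)):
R_inner film = 1/(h_i·2πr₁L) = 1/(604×2π×0.57×18.6) = 2.485×10^-5 K/W
R_carbon steel pipe wall = ln(576.4/570)/(2π×46.8×18.6) = 2.041×10^-6 K/W
R_cellular glass = ln(616.4/576.4)/(2π×0.0401×18.6) = 0.01432 K/W
R_outer film = 1/(h_o·2πr_oL) = 1/(22.4×2π×0.6164×18.6) = 6.197×10^-4 K/W
R_total = 0.01496 K/W
Q = ΔT/R_total = 205/0.01496

Q ≈ 13700 W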